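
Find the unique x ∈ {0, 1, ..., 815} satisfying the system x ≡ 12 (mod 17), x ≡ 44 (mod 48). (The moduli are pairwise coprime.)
x ≡ 284 (mod 816); the representative in [0, 816) is 284

The moduli 17, 48 are pairwise coprime, so by the CRT there is a unique solution mod 17·48 = 816.
Solve by successive substitution. Start with x ≡ 12 (mod 17).
  Combine with x ≡ 44 (mod 48): write x = 12 + 17·t and require 12 + 17·t ≡ 44 (mod 48), i.e. 17·t ≡ 44 − 12 ≡ 32 (mod 48). Since 17^(−1) ≡ 17 (mod 48), t ≡ 17·32 ≡ 16 (mod 48). So x ≡ 12 + 17·16 = 284 (mod 816).
Unique solution in [0, 816): x = 284.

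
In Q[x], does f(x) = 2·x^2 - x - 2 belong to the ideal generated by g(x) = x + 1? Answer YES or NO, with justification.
NO

In Q[x] the ideal (g) consists of all multiples of g, so f ∈ (g) iff g | f, i.e. iff the remainder of f on division by g is 0. Divide f by g (g is monic, so eliminate the leading term of the running remainder at each step):
  leading term 2·x^2: subtract (2·x)·g(x) = 2·x^2 + 2·x, leaving -3·x - 2
  leading term -3·x: subtract (-3)·g(x) = -3·x - 3, leaving 1
The remainder r(x) = 1 ≠ 0 (and deg r < deg g), so g ∤ f, i.e. f ∉ (g).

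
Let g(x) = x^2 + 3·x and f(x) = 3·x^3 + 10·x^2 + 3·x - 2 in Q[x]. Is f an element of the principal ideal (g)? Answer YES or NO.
NO

In Q[x] the ideal (g) consists of all multiples of g, so f ∈ (g) iff g | f, i.e. iff the remainder of f on division by g is 0. Divide f by g (g is monic, so eliminate the leading term of the running remainder at each step):
  leading term 3·x^3: subtract (3·x)·g(x) = 3·x^3 + 9·x^2, leaving x^2 + 3·x - 2
  leading term x^2: subtract (1)·g(x) = x^2 + 3·x, leaving -2
The remainder r(x) = -2 ≠ 0 (and deg r < deg g), so g ∤ f, i.e. f ∉ (g).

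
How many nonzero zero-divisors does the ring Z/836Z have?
In Z/836Z each nonzero element is either a unit (gcd with 836 is 1) or a zero-divisor (gcd > 1). The number of units is φ(836): factorise 836 = 2^2 · 11 · 19, so φ(836) = (2^2 − 2^1) · (11 − 1) · (19 − 1) = 2 · 10 · 18 = 360. The nonzero elements number 836 − 1 = 835. Hence the nonzero zero-divisors number 835 − 360 = 475.

Final answer: Z/836Z has 475 nonzero zero-divisors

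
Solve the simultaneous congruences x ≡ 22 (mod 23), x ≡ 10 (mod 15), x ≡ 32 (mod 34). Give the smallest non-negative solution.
The moduli 23, 15, 34 are pairwise coprime, so by the CRT there is a unique solution mod 23·15·34 = 11730.
Solve by successive substitution. Start with x ≡ 22 (mod 23).
  Combine with x ≡ 10 (mod 15): write x = 22 + 23·t and require 22 + 23·t ≡ 10 (mod 15), i.e. 23·t ≡ 10 − 22 ≡ 3 (mod 15). Since 23^(−1) ≡ 2 (mod 15) (23 ≡ 8 (mod 15)), t ≡ 2·3 ≡ 6 (mod 15). So x ≡ 22 + 23·6 = 160 (mod 345).
  Combine with x ≡ 32 (mod 34): write x = 160 + 345·t and require 160 + 345·t ≡ 32 (mod 34), i.e. 345·t ≡ 32 − 160 ≡ 8 (mod 34). Since 345^(−1) ≡ 7 (mod 34) (345 ≡ 5 (mod 34)), t ≡ 7·8 ≡ 22 (mod 34). So x ≡ 160 + 345·22 = 7750 (mod 11730).
Unique solution in [0, 11730): x = 7750.

Final answer: x ≡ 7750 (mod 11730); the representative in [0, 11730) is 7750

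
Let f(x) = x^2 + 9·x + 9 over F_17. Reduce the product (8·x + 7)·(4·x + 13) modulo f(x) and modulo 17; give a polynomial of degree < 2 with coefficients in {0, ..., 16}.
Multiply as integer polynomials: a · b = 32·x^2 + 132·x + 91. Reducing coefficients mod 17: a · b ≡ 15·x^2 + 13·x + 6. Now divide by f(x) = x^2 + 9·x + 9 in F_17[x], eliminating the leading term at each step:
  leading term 15·x^2: subtract (15)·f(x) = 15·x^2 + 16·x + 16, leaving 14·x + 7 (coefficients mod 17)
The degree is now < 2, so this is the remainder. Hence a · b ≡ 14·x + 7 in F_17[x]/(f).

Final answer: a · b ≡ 14·x + 7 (mod f(x))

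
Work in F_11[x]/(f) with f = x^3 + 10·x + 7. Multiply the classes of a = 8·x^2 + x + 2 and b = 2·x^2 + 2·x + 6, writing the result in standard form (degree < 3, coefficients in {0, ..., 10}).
Multiply as integer polynomials: a · b = 16·x^4 + 18·x^3 + 54·x^2 + 10·x + 12. Reducing coefficients mod 11: a · b ≡ 5·x^4 + 7·x^3 + 10·x^2 + 10·x + 1. Now divide by f(x) = x^3 + 10·x + 7 in F_11[x], eliminating the leading term at each step:
  leading term 5·x^4: subtract (5·x)·f(x) = 5·x^4 + 6·x^2 + 2·x, leaving 7·x^3 + 4·x^2 + 8·x + 1 (coefficients mod 11)
  leading term 7·x^3: subtract (7)·f(x) = 7·x^3 + 4·x + 5, leaving 4·x^2 + 4·x + 7 (coefficients mod 11)
The degree is now < 3, so this is the remainder. Hence a · b ≡ 4·x^2 + 4·x + 7 in F_11[x]/(f).

Final answer: a · b ≡ 4·x^2 + 4·x + 7 (mod f(x))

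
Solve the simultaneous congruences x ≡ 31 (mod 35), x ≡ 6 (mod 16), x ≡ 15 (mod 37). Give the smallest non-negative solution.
x ≡ 1606 (mod 20720); the representative in [0, 20720) is 1606

The moduli 35, 16, 37 are pairwise coprime, so by the CRT there is a unique solution mod 35·16·37 = 20720.
Solve by successive substitution. Start with x ≡ 31 (mod 35).
  Combine with x ≡ 6 (mod 16): write x = 31 + 35·t and require 31 + 35·t ≡ 6 (mod 16), i.e. 35·t ≡ 6 − 31 ≡ 7 (mod 16). Since 35^(−1) ≡ 11 (mod 16) (35 ≡ 3 (mod 16)), t ≡ 11·7 ≡ 13 (mod 16). So x ≡ 31 + 35·13 = 486 (mod 560).
  Combine with x ≡ 15 (mod 37): write x = 486 + 560·t and require 486 + 560·t ≡ 15 (mod 37), i.e. 560·t ≡ 15 − 486 ≡ 10 (mod 37). Since 560^(−1) ≡ 15 (mod 37) (560 ≡ 5 (mod 37)), t ≡ 15·10 ≡ 2 (mod 37). So x ≡ 486 + 560·2 = 1606 (mod 20720).
Unique solution in [0, 20720): x = 1606.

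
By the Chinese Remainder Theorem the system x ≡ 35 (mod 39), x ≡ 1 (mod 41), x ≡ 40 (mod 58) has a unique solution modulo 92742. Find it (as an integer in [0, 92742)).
x ≡ 39074 (mod 92742); the representative in [0, 92742) is 39074

The moduli 39, 41, 58 are pairwise coprime, so by the CRT there is a unique solution mod 39·41·58 = 92742.
Solve by successive substitution. Start with x ≡ 35 (mod 39).
  Combine with x ≡ 1 (mod 41): write x = 35 + 39·t and require 35 + 39·t ≡ 1 (mod 41), i.e. 39·t ≡ 1 − 35 ≡ 7 (mod 41). Since 39^(−1) ≡ 20 (mod 41), t ≡ 20·7 ≡ 17 (mod 41). So x ≡ 35 + 39·17 = 698 (mod 1599).
  Combine with x ≡ 40 (mod 58): write x = 698 + 1599·t and require 698 + 1599·t ≡ 40 (mod 58), i.e. 1599·t ≡ 40 − 698 ≡ 38 (mod 58). Since 1599^(−1) ≡ 51 (mod 58) (1599 ≡ 33 (mod 58)), t ≡ 51·38 ≡ 24 (mod 58). So x ≡ 698 + 1599·24 = 39074 (mod 92742).
Unique solution in [0, 92742): x = 39074.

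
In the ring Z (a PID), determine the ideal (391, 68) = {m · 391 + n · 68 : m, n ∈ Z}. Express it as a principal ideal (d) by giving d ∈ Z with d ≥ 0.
In the PID Z, (a, b) is generated by gcd(a, b). Compute gcd(391, 68) with the extended Euclidean algorithm, tracking rows (r, s, t) with s·391 + t·68 = r:
  row A: (391, 1, 0)   [1·391 + 0·68 = 391]
  row B: (68, 0, 1)   [0·391 + 1·68 = 68]
  391 = 5·68 + 51   → row C = row A − 5·row B = (51, 1, −5)   [check: 1·391 − 5·68 = 51]
  68 = 1·51 + 17   → row D = row B − 1·row C = (17, −1, 6)   [check: −1·391 + 6·68 = 17]
  51 = 3·17 + 0   → remainder 0, stop. gcd = 17 (last nonzero row D).
So gcd(391, 68) = 17, with Bézout identity −1·391 + 6·68 = 17. Containment (⊇): the Bézout identity exhibits 17 as an element of (391, 68), giving (17) ⊆ (391, 68). Containment (⊆): since 17 | 391 and 17 | 68 (391 = 17·23, 68 = 17·4), every Z-linear combination of 391 and 68 is divisible by 17, so (391, 68) ⊆ (17). Therefore (391, 68) = (17), d = 17.

Final answer: (391, 68) = (17); d = 17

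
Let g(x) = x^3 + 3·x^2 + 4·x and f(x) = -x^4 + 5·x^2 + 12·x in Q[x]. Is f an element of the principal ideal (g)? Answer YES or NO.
YES

In Q[x] the ideal (g) consists of all multiples of g, so f ∈ (g) iff g | f, i.e. iff the remainder of f on division by g is 0. Divide f by g (g is monic, so eliminate the leading term of the running remainder at each step):
  leading term -x^4: subtract (-x)·g(x) = -x^4 - 3·x^3 - 4·x^2, leaving 3·x^3 + 9·x^2 + 12·x
  leading term 3·x^3: subtract (3)·g(x) = 3·x^3 + 9·x^2 + 12·x, leaving 0
The remainder is 0, so f(x) = g(x) · h(x) with h(x) = 3 - x. Hence g | f, i.e. f ∈ (g).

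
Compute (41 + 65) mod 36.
Reduce the summands first: 41 ≡ 5, 65 ≡ 29 (mod 36), so 41 + 65 ≡ 5 + 29 (mod 36). 5 + 29 = 34; 34 = 0·36 + 34, so (41 + 65) mod 36 = 34.

Final answer: 34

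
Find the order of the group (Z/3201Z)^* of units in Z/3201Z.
|(Z/3201Z)^*| = 1920

(Z/3201Z)^* consists of the classes a with gcd(a, 3201) = 1, so its order is φ(3201). φ is multiplicative, with φ(p^e) = p^e − p^(e−1). Factorise 3201 = 3 · 11 · 97. Then
  φ(3201) = (3 − 1) · (11 − 1) · (97 − 1) = 2 · 10 · 96 = 1920.
Thus |(Z/3201Z)^*| = 1920.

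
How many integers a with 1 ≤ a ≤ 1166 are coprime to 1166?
The number of a ∈ {1, ..., 1166} with gcd(a, 1166) = 1 is by definition Euler's totient φ(1166). φ is multiplicative, with φ(p^e) = p^e − p^(e−1). Factorise 1166 = 2 · 11 · 53. Then
  φ(1166) = (2 − 1) · (11 − 1) · (53 − 1) = 1 · 10 · 52 = 520.
So there are 520 such integers.

Final answer: 520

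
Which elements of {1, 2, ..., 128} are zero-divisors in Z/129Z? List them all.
An element a ∈ Z/129Z (with a ≠ 0) is a zero-divisor iff gcd(a, 129) > 1 (because a is a unit precisely when gcd(a, n) = 1, and in Z/nZ every nonzero, non-unit element is a zero-divisor). Scan a = 1, ..., 128 and keep those with gcd(a, 129) > 1:
  gcd(3, 129) = 3, gcd(6, 129) = 3, gcd(9, 129) = 3, gcd(12, 129) = 3, gcd(15, 129) = 3, gcd(18, 129) = 3, gcd(21, 129) = 3, gcd(24, 129) = 3, gcd(27, 129) = 3, gcd(30, 129) = 3, gcd(33, 129) = 3, gcd(36, 129) = 3, gcd(39, 129) = 3, gcd(42, 129) = 3, gcd(43, 129) = 43, gcd(45, 129) = 3, gcd(48, 129) = 3, gcd(51, 129) = 3, gcd(54, 129) = 3, gcd(57, 129) = 3, gcd(60, 129) = 3, gcd(63, 129) = 3, gcd(66, 129) = 3, gcd(69, 129) = 3, gcd(72, 129) = 3, gcd(75, 129) = 3, gcd(78, 129) = 3, gcd(81, 129) = 3, gcd(84, 129) = 3, gcd(86, 129) = 43, gcd(87, 129) = 3, gcd(90, 129) = 3, gcd(93, 129) = 3, gcd(96, 129) = 3, gcd(99, 129) = 3, gcd(102, 129) = 3, gcd(105, 129) = 3, gcd(108, 129) = 3, gcd(111, 129) = 3, gcd(114, 129) = 3, gcd(117, 129) = 3, gcd(120, 129) = 3, gcd(123, 129) = 3, gcd(126, 129) = 3.
All other a ∈ {1, ..., 128} have gcd(a, 129) = 1 and are units. So the nonzero zero-divisors are exactly the 44 values of a appearing in this scan.

Final answer: nonzero zero-divisors of Z/129Z = {3, 6, 9, 12, 15, 18, 21, 24, 27, 30, 33, 36, 39, 42, 43, 45, 48, 51, 54, 57, 60, 63, 66, 69, 72, 75, 78, 81, 84, 86, 87, 90, 93, 96, 99, 102, 105, 108, 111, 114, 117, 120, 123, 126}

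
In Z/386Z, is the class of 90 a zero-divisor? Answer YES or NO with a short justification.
YES

gcd(90, 386) = 2 > 1, so 90 is not a unit in Z/386Z. In Z/nZ every nonzero non-unit is a zero-divisor: explicitly, take b = 386/gcd = 193 ≠ 0 (mod 386); then 90·193 = 17370 = 45·386, i.e. 90·193 ≡ 0 (mod 386). So 90 is a zero-divisor.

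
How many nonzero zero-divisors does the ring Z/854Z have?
Z/854Z has 493 nonzero zero-divisors

In Z/854Z each nonzero element is either a unit (gcd with 854 is 1) or a zero-divisor (gcd > 1). The number of units is φ(854): factorise 854 = 2 · 7 · 61, so φ(854) = (2 − 1) · (7 − 1) · (61 − 1) = 1 · 6 · 60 = 360. The nonzero elements number 854 − 1 = 853. Hence the nonzero zero-divisors number 853 − 360 = 493.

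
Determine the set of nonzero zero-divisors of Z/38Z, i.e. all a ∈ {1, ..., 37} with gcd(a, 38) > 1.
nonzero zero-divisors of Z/38Z = {2, 4, 6, 8, 10, 12, 14, 16, 18, 19, 20, 22, 24, 26, 28, 30, 32, 34, 36}

An element a ∈ Z/38Z (with a ≠ 0) is a zero-divisor iff gcd(a, 38) > 1 (because a is a unit precisely when gcd(a, n) = 1, and in Z/nZ every nonzero, non-unit element is a zero-divisor). Scan a = 1, ..., 37 and keep those with gcd(a, 38) > 1:
  gcd(2, 38) = 2, gcd(4, 38) = 2, gcd(6, 38) = 2, gcd(8, 38) = 2, gcd(10, 38) = 2, gcd(12, 38) = 2, gcd(14, 38) = 2, gcd(16, 38) = 2, gcd(18, 38) = 2, gcd(19, 38) = 19, gcd(20, 38) = 2, gcd(22, 38) = 2, gcd(24, 38) = 2, gcd(26, 38) = 2, gcd(28, 38) = 2, gcd(30, 38) = 2, gcd(32, 38) = 2, gcd(34, 38) = 2, gcd(36, 38) = 2.
All other a ∈ {1, ..., 37} have gcd(a, 38) = 1 and are units. So the nonzero zero-divisors are exactly the 19 values of a appearing in this scan.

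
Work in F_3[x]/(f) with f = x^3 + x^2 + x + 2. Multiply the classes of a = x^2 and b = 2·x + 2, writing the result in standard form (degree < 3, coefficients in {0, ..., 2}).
Multiply as integer polynomials: a · b = 2·x^3 + 2·x^2. Reducing coefficients mod 3: a · b ≡ 2·x^3 + 2·x^2. Now divide by f(x) = x^3 + x^2 + x + 2 in F_3[x], eliminating the leading term at each step:
  leading term 2·x^3: subtract (2)·f(x) = 2·x^3 + 2·x^2 + 2·x + 1, leaving x + 2 (coefficients mod 3)
The degree is now < 3, so this is the remainder. Hence a · b ≡ x + 2 in F_3[x]/(f).

Final answer: a · b ≡ x + 2 (mod f(x))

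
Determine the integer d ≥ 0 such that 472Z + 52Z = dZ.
(472, 52) = (4); d = 4

In the PID Z, (a, b) is generated by gcd(a, b). Compute gcd(472, 52) with the extended Euclidean algorithm, tracking rows (r, s, t) with s·472 + t·52 = r:
  row A: (472, 1, 0)   [1·472 + 0·52 = 472]
  row B: (52, 0, 1)   [0·472 + 1·52 = 52]
  472 = 9·52 + 4   → row C = row A − 9·row B = (4, 1, −9)   [check: 1·472 − 9·52 = 4]
  52 = 13·4 + 0   → remainder 0, stop. gcd = 4 (last nonzero row C).
So gcd(472, 52) = 4, with Bézout identity 1·472 − 9·52 = 4. Containment (⊇): the Bézout identity exhibits 4 as an element of (472, 52), giving (4) ⊆ (472, 52). Containment (⊆): since 4 | 472 and 4 | 52 (472 = 4·118, 52 = 4·13), every Z-linear combination of 472 and 52 is divisible by 4, so (472, 52) ⊆ (4). Therefore (472, 52) = (4), d = 4.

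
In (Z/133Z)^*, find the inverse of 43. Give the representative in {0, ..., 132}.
Apply the extended Euclidean algorithm to (133, 43), tracking rows (r, s, t) with s·133 + t·43 = r. Each division r_prev = q·r_cur + r_new produces the new row as (previous row) − q·(current row):
  row A: (133, 1, 0)   [1·133 + 0·43 = 133]
  row B: (43, 0, 1)   [0·133 + 1·43 = 43]
  133 = 3·43 + 4   → row C = row A − 3·row B = (4, 1, −3)   [check: 1·133 − 3·43 = 4]
  43 = 10·4 + 3   → row D = row B − 10·row C = (3, −10, 31)   [check: −10·133 + 31·43 = 3]
  4 = 1·3 + 1   → row E = row C − 1·row D = (1, 11, −34)   [check: 11·133 − 34·43 = 1]
  3 = 3·1 + 0   → remainder 0, stop. gcd = 1 (last nonzero row E).
The gcd is 1, so 43 is invertible mod 133. The last nonzero row gives 11·133 − 34·43 = 1, so t = −34. So 43^(−1) ≡ −34 ≡ 99 (mod 133). Verify: 43 · 99 = 4257 ≡ 1 (mod 133). ✓

Final answer: 43^(−1) ≡ 99 (mod 133)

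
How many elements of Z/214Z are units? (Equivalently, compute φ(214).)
Z/214Z has φ(214) = 106 units

An element a ∈ Z/214Z is a unit iff gcd(a, 214) = 1, so the number of units is φ(214). φ is multiplicative, with φ(p^e) = p^e − p^(e−1). Factorise 214 = 2 · 107. Then
  φ(214) = (2 − 1) · (107 − 1) = 1 · 106 = 106.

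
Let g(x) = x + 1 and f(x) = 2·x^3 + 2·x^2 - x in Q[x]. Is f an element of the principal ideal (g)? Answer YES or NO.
In Q[x] the ideal (g) consists of all multiples of g, so f ∈ (g) iff g | f, i.e. iff the remainder of f on division by g is 0. Divide f by g (g is monic, so eliminate the leading term of the running remainder at each step):
  leading term 2·x^3: subtract (2·x^2)·g(x) = 2·x^3 + 2·x^2, leaving -x
  leading term -x: subtract (-1)·g(x) = -x - 1, leaving 1
The remainder r(x) = 1 ≠ 0 (and deg r < deg g), so g ∤ f, i.e. f ∉ (g).

Final answer: NO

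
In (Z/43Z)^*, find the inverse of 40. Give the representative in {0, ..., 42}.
40^(−1) ≡ 14 (mod 43)

Apply the extended Euclidean algorithm to (43, 40), tracking rows (r, s, t) with s·43 + t·40 = r. Each division r_prev = q·r_cur + r_new produces the new row as (previous row) − q·(current row):
  row A: (43, 1, 0)   [1·43 + 0·40 = 43]
  row B: (40, 0, 1)   [0·43 + 1·40 = 40]
  43 = 1·40 + 3   → row C = row A − 1·row B = (3, 1, −1)   [check: 1·43 − 1·40 = 3]
  40 = 13·3 + 1   → row D = row B − 13·row C = (1, −13, 14)   [check: −13·43 + 14·40 = 1]
  3 = 3·1 + 0   → remainder 0, stop. gcd = 1 (last nonzero row D).
The gcd is 1, so 40 is invertible mod 43. The last nonzero row gives −13·43 + 14·40 = 1, so t = 14. So 40^(−1) ≡ 14 (mod 43). Verify: 40 · 14 = 560 ≡ 1 (mod 43). ✓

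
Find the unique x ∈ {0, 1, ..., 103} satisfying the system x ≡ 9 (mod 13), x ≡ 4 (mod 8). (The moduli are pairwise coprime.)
x ≡ 100 (mod 104); the representative in [0, 104) is 100

The moduli 13, 8 are pairwise coprime, so by the CRT there is a unique solution mod 13·8 = 104.
Solve by successive substitution. Start with x ≡ 9 (mod 13).
  Combine with x ≡ 4 (mod 8): write x = 9 + 13·t and require 9 + 13·t ≡ 4 (mod 8), i.e. 13·t ≡ 4 − 9 ≡ 3 (mod 8). Since 13^(−1) ≡ 5 (mod 8) (13 ≡ 5 (mod 8)), t ≡ 5·3 ≡ 7 (mod 8). So x ≡ 9 + 13·7 = 100 (mod 104).
Unique solution in [0, 104): x = 100.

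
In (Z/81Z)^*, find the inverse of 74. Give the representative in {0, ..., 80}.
Apply the extended Euclidean algorithm to (81, 74), tracking rows (r, s, t) with s·81 + t·74 = r. Each division r_prev = q·r_cur + r_new produces the new row as (previous row) − q·(current row):
  row A: (81, 1, 0)   [1·81 + 0·74 = 81]
  row B: (74, 0, 1)   [0·81 + 1·74 = 74]
  81 = 1·74 + 7   → row C = row A − 1·row B = (7, 1, −1)   [check: 1·81 − 1·74 = 7]
  74 = 10·7 + 4   → row D = row B − 10·row C = (4, −10, 11)   [check: −10·81 + 11·74 = 4]
  7 = 1·4 + 3   → row E = row C − 1·row D = (3, 11, −12)   [check: 11·81 − 12·74 = 3]
  4 = 1·3 + 1   → row F = row D − 1·row E = (1, −21, 23)   [check: −21·81 + 23·74 = 1]
  3 = 3·1 + 0   → remainder 0, stop. gcd = 1 (last nonzero row F).
The gcd is 1, so 74 is invertible mod 81. The last nonzero row gives −21·81 + 23·74 = 1, so t = 23. So 74^(−1) ≡ 23 (mod 81). Verify: 74 · 23 = 1702 ≡ 1 (mod 81). ✓

Final answer: 74^(−1) ≡ 23 (mod 81)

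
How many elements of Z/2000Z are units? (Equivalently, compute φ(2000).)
Z/2000Z has φ(2000) = 800 units

An element a ∈ Z/2000Z is a unit iff gcd(a, 2000) = 1, so the number of units is φ(2000). φ is multiplicative, with φ(p^e) = p^e − p^(e−1). Factorise 2000 = 2^4 · 5^3. Then
  φ(2000) = (2^4 − 2^3) · (5^3 − 5^2) = 8 · 100 = 800.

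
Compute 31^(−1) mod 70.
Apply the extended Euclidean algorithm to (70, 31), tracking rows (r, s, t) with s·70 + t·31 = r. Each division r_prev = q·r_cur + r_new produces the new row as (previous row) − q·(current row):
  row A: (70, 1, 0)   [1·70 + 0·31 = 70]
  row B: (31, 0, 1)   [0·70 + 1·31 = 31]
  70 = 2·31 + 8   → row C = row A − 2·row B = (8, 1, −2)   [check: 1·70 − 2·31 = 8]
  31 = 3·8 + 7   → row D = row B − 3·row C = (7, −3, 7)   [check: −3·70 + 7·31 = 7]
  8 = 1·7 + 1   → row E = row C − 1·row D = (1, 4, −9)   [check: 4·70 − 9·31 = 1]
  7 = 7·1 + 0   → remainder 0, stop. gcd = 1 (last nonzero row E).
The gcd is 1, so 31 is invertible mod 70. The last nonzero row gives 4·70 − 9·31 = 1, so t = −9. So 31^(−1) ≡ −9 ≡ 61 (mod 70). Verify: 31 · 61 = 1891 ≡ 1 (mod 70). ✓

Final answer: 31^(−1) ≡ 61 (mod 70)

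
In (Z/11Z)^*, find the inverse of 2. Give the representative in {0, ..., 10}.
2^(−1) ≡ 6 (mod 11)

Apply the extended Euclidean algorithm to (11, 2), tracking rows (r, s, t) with s·11 + t·2 = r. Each division r_prev = q·r_cur + r_new produces the new row as (previous row) − q·(current row):
  row A: (11, 1, 0)   [1·11 + 0·2 = 11]
  row B: (2, 0, 1)   [0·11 + 1·2 = 2]
  11 = 5·2 + 1   → row C = row A − 5·row B = (1, 1, −5)   [check: 1·11 − 5·2 = 1]
  2 = 2·1 + 0   → remainder 0, stop. gcd = 1 (last nonzero row C).
The gcd is 1, so 2 is invertible mod 11. The last nonzero row gives 1·11 − 5·2 = 1, so t = −5. So 2^(−1) ≡ −5 ≡ 6 (mod 11). Verify: 2 · 6 = 12 ≡ 1 (mod 11). ✓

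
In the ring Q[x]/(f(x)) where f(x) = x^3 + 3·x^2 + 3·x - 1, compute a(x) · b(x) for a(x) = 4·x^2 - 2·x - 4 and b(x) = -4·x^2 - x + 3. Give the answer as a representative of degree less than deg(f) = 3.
First multiply in Q[x] without reducing: a · b = -16·x^4 + 4·x^3 + 30·x^2 - 2·x - 12. Now divide by f(x) = x^3 + 3·x^2 + 3·x - 1, eliminating the leading term at each step:
  leading term -16·x^4: subtract (-16·x)·f(x) = -16·x^4 - 48·x^3 - 48·x^2 + 16·x, leaving 52·x^3 + 78·x^2 - 18·x - 12
  leading term 52·x^3: subtract (52)·f(x) = 52·x^3 + 156·x^2 + 156·x - 52, leaving -78·x^2 - 174·x + 40
The degree is now < 3, so this is the remainder. Hence a · b ≡ -78·x^2 - 174·x + 40 in Q[x]/(f).

Final answer: a · b ≡ -78·x^2 - 174·x + 40 (mod f(x))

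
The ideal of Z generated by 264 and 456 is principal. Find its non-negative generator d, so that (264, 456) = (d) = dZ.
In the PID Z, (a, b) is generated by gcd(a, b). Compute gcd(456, 264) with the extended Euclidean algorithm, tracking rows (r, s, t) with s·456 + t·264 = r:
  row A: (456, 1, 0)   [1·456 + 0·264 = 456]
  row B: (264, 0, 1)   [0·456 + 1·264 = 264]
  456 = 1·264 + 192   → row C = row A − 1·row B = (192, 1, −1)   [check: 1·456 − 1·264 = 192]
  264 = 1·192 + 72   → row D = row B − 1·row C = (72, −1, 2)   [check: −1·456 + 2·264 = 72]
  192 = 2·72 + 48   → row E = row C − 2·row D = (48, 3, −5)   [check: 3·456 − 5·264 = 48]
  72 = 1·48 + 24   → row F = row D − 1·row E = (24, −4, 7)   [check: −4·456 + 7·264 = 24]
  48 = 2·24 + 0   → remainder 0, stop. gcd = 24 (last nonzero row F).
So gcd(264, 456) = 24, with Bézout identity −4·456 + 7·264 = 24. Containment (⊇): the Bézout identity exhibits 24 as an element of (264, 456), giving (24) ⊆ (264, 456). Containment (⊆): since 24 | 264 and 24 | 456 (264 = 24·11, 456 = 24·19), every Z-linear combination of 264 and 456 is divisible by 24, so (264, 456) ⊆ (24). Therefore (264, 456) = (24), d = 24.

Final answer: (264, 456) = (24); d = 24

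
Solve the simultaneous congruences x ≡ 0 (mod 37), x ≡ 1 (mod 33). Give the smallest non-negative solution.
The moduli 37, 33 are pairwise coprime, so by the CRT there is a unique solution mod 37·33 = 1221.
Solve by successive substitution. Start with x ≡ 0 (mod 37).
  Combine with x ≡ 1 (mod 33): write x = 37·t and require 37·t ≡ 1 (mod 33). Since 37^(−1) ≡ 25 (mod 33) (37 ≡ 4 (mod 33)), t ≡ 25·1 ≡ 25 (mod 33). So x ≡ 37·25 = 925 (mod 1221).
Unique solution in [0, 1221): x = 925.

Final answer: x ≡ 925 (mod 1221); the representative in [0, 1221) is 925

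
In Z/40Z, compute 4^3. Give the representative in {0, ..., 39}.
Use repeated squaring. Binary(3) = 11. Walk through the bits of the exponent 3 left-to-right: at each bit after the leading one, square the running value, then multiply by 4 if the bit is 1 (always reducing mod 40):
  bit 1 = 1 (leading): start with 4.
  bit 2 = 1: square 4^2 = 16; bit is 1, so multiply 16·4 = 64 ≡ 24 (mod 40).
Final value: 4^3 ≡ 24 (mod 40).

Final answer: 24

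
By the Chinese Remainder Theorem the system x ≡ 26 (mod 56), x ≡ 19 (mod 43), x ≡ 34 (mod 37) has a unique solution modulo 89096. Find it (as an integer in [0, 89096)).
The moduli 56, 43, 37 are pairwise coprime, so by the CRT there is a unique solution mod 56·43·37 = 89096.
Solve by successive substitution. Start with x ≡ 26 (mod 56).
  Combine with x ≡ 19 (mod 43): write x = 26 + 56·t and require 26 + 56·t ≡ 19 (mod 43), i.e. 56·t ≡ 19 − 26 ≡ 36 (mod 43). Since 56^(−1) ≡ 10 (mod 43) (56 ≡ 13 (mod 43)), t ≡ 10·36 ≡ 16 (mod 43). So x ≡ 26 + 56·16 = 922 (mod 2408).
  Combine with x ≡ 34 (mod 37): write x = 922 + 2408·t and require 922 + 2408·t ≡ 34 (mod 37), i.e. 2408·t ≡ 34 − 922 ≡ 0 (mod 37). Since 2408^(−1) ≡ 25 (mod 37) (2408 ≡ 3 (mod 37)), t ≡ 25·0 ≡ 0 (mod 37). So x ≡ 922 + 2408·0 = 922 (mod 89096).
Unique solution in [0, 89096): x = 922.

Final answer: x ≡ 922 (mod 89096); the representative in [0, 89096) is 922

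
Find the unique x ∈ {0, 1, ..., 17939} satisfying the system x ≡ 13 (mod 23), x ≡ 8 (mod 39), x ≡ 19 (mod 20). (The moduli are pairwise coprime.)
The moduli 23, 39, 20 are pairwise coprime, so by the CRT there is a unique solution mod 23·39·20 = 17940.
Solve by successive substitution. Start with x ≡ 13 (mod 23).
  Combine with x ≡ 8 (mod 39): write x = 13 + 23·t and require 13 + 23·t ≡ 8 (mod 39), i.e. 23·t ≡ 8 − 13 ≡ 34 (mod 39). Since 23^(−1) ≡ 17 (mod 39), t ≡ 17·34 ≡ 32 (mod 39). So x ≡ 13 + 23·32 = 749 (mod 897).
  Combine with x ≡ 19 (mod 20): write x = 749 + 897·t and require 749 + 897·t ≡ 19 (mod 20), i.e. 897·t ≡ 19 − 749 ≡ 10 (mod 20). Since 897^(−1) ≡ 13 (mod 20) (897 ≡ 17 (mod 20)), t ≡ 13·10 ≡ 10 (mod 20). So x ≡ 749 + 897·10 = 9719 (mod 17940).
Unique solution in [0, 17940): x = 9719.

Final answer: x ≡ 9719 (mod 17940); the representative in [0, 17940) is 9719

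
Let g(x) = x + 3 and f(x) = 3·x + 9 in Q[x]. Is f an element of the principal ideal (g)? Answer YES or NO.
YES

In Q[x] the ideal (g) consists of all multiples of g, so f ∈ (g) iff g | f, i.e. iff the remainder of f on division by g is 0. Divide f by g (g is monic, so eliminate the leading term of the running remainder at each step):
  leading term 3·x: subtract (3)·g(x) = 3·x + 9, leaving 0
The remainder is 0, so f(x) = g(x) · h(x) with h(x) = 3. Hence g | f, i.e. f ∈ (g).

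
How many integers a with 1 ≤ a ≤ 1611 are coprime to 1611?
The number of a ∈ {1, ..., 1611} with gcd(a, 1611) = 1 is by definition Euler's totient φ(1611). φ is multiplicative, with φ(p^e) = p^e − p^(e−1). Factorise 1611 = 3^2 · 179. Then
  φ(1611) = (3^2 − 3^1) · (179 − 1) = 6 · 178 = 1068.
So there are 1068 such integers.

Final answer: 1068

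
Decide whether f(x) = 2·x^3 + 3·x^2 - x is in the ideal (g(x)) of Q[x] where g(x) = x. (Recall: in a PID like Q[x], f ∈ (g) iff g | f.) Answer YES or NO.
YES

In Q[x] the ideal (g) consists of all multiples of g, so f ∈ (g) iff g | f, i.e. iff the remainder of f on division by g is 0. Divide f by g (g is monic, so eliminate the leading term of the running remainder at each step):
  leading term 2·x^3: subtract (2·x^2)·g(x) = 2·x^3, leaving 3·x^2 - x
  leading term 3·x^2: subtract (3·x)·g(x) = 3·x^2, leaving -x
  leading term -x: subtract (-1)·g(x) = -x, leaving 0
The remainder is 0, so f(x) = g(x) · h(x) with h(x) = 2·x^2 + 3·x - 1. Hence g | f, i.e. f ∈ (g).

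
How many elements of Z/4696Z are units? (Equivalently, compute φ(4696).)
An element a ∈ Z/4696Z is a unit iff gcd(a, 4696) = 1, so the number of units is φ(4696). φ is multiplicative, with φ(p^e) = p^e − p^(e−1). Factorise 4696 = 2^3 · 587. Then
  φ(4696) = (2^3 − 2^2) · (587 − 1) = 4 · 586 = 2344.

Final answer: Z/4696Z has φ(4696) = 2344 units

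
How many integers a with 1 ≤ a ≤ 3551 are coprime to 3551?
The number of a ∈ {1, ..., 3551} with gcd(a, 3551) = 1 is by definition Euler's totient φ(3551). φ is multiplicative, with φ(p^e) = p^e − p^(e−1). Factorise 3551 = 53 · 67. Then
  φ(3551) = (53 − 1) · (67 − 1) = 52 · 66 = 3432.
So there are 3432 such integers.

Final answer: 3432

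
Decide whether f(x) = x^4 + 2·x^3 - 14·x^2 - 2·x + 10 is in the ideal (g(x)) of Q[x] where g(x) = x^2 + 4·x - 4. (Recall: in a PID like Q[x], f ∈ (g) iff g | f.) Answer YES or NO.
NO

In Q[x] the ideal (g) consists of all multiples of g, so f ∈ (g) iff g | f, i.e. iff the remainder of f on division by g is 0. Divide f by g (g is monic, so eliminate the leading term of the running remainder at each step):
  leading term x^4: subtract (x^2)·g(x) = x^4 + 4·x^3 - 4·x^2, leaving -2·x^3 - 10·x^2 - 2·x + 10
  leading term -2·x^3: subtract (-2·x)·g(x) = -2·x^3 - 8·x^2 + 8·x, leaving -2·x^2 - 10·x + 10
  leading term -2·x^2: subtract (-2)·g(x) = -2·x^2 - 8·x + 8, leaving 2 - 2·x
The remainder r(x) = 2 - 2·x ≠ 0 (and deg r < deg g), so g ∤ f, i.e. f ∉ (g).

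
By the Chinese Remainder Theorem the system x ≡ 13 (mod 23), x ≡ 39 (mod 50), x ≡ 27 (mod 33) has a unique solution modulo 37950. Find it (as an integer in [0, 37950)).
The moduli 23, 50, 33 are pairwise coprime, so by the CRT there is a unique solution mod 23·50·33 = 37950.
Solve by successive substitution. Start with x ≡ 13 (mod 23).
  Combine with x ≡ 39 (mod 50): write x = 13 + 23·t and require 13 + 23·t ≡ 39 (mod 50), i.e. 23·t ≡ 39 − 13 ≡ 26 (mod 50). Since 23^(−1) ≡ 37 (mod 50), t ≡ 37·26 ≡ 12 (mod 50). So x ≡ 13 + 23·12 = 289 (mod 1150).
  Combine with x ≡ 27 (mod 33): write x = 289 + 1150·t and require 289 + 1150·t ≡ 27 (mod 33), i.e. 1150·t ≡ 27 − 289 ≡ 2 (mod 33). Since 1150^(−1) ≡ 13 (mod 33) (1150 ≡ 28 (mod 33)), t ≡ 13·2 ≡ 26 (mod 33). So x ≡ 289 + 1150·26 = 30189 (mod 37950).
Unique solution in [0, 37950): x = 30189.

Final answer: x ≡ 30189 (mod 37950); the representative in [0, 37950) is 30189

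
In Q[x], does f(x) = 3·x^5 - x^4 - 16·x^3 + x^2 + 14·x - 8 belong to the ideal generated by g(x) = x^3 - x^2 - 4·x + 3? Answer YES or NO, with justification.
In Q[x] the ideal (g) consists of all multiples of g, so f ∈ (g) iff g | f, i.e. iff the remainder of f on division by g is 0. Divide f by g (g is monic, so eliminate the leading term of the running remainder at each step):
  leading term 3·x^5: subtract (3·x^2)·g(x) = 3·x^5 - 3·x^4 - 12·x^3 + 9·x^2, leaving 2·x^4 - 4·x^3 - 8·x^2 + 14·x - 8
  leading term 2·x^4: subtract (2·x)·g(x) = 2·x^4 - 2·x^3 - 8·x^2 + 6·x, leaving -2·x^3 + 8·x - 8
  leading term -2·x^3: subtract (-2)·g(x) = -2·x^3 + 2·x^2 + 8·x - 6, leaving -2·x^2 - 2
The remainder r(x) = -2·x^2 - 2 ≠ 0 (and deg r < deg g), so g ∤ f, i.e. f ∉ (g).

Final answer: NO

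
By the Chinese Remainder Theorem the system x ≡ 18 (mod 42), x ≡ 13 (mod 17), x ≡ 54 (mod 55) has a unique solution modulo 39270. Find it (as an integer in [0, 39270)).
The moduli 42, 17, 55 are pairwise coprime, so by the CRT there is a unique solution mod 42·17·55 = 39270.
Solve by successive substitution. Start with x ≡ 18 (mod 42).
  Combine with x ≡ 13 (mod 17): write x = 18 + 42·t and require 18 + 42·t ≡ 13 (mod 17), i.e. 42·t ≡ 13 − 18 ≡ 12 (mod 17). Since 42^(−1) ≡ 15 (mod 17) (42 ≡ 8 (mod 17)), t ≡ 15·12 ≡ 10 (mod 17). So x ≡ 18 + 42·10 = 438 (mod 714).
  Combine with x ≡ 54 (mod 55): write x = 438 + 714·t and require 438 + 714·t ≡ 54 (mod 55), i.e. 714·t ≡ 54 − 438 ≡ 1 (mod 55). Since 714^(−1) ≡ 54 (mod 55) (714 ≡ 54 (mod 55)), t ≡ 54·1 ≡ 54 (mod 55). So x ≡ 438 + 714·54 = 38994 (mod 39270).
Unique solution in [0, 39270): x = 38994.

Final answer: x ≡ 38994 (mod 39270); the representative in [0, 39270) is 38994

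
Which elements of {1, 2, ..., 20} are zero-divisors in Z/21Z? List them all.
nonzero zero-divisors of Z/21Z = {3, 6, 7, 9, 12, 14, 15, 18}

An element a ∈ Z/21Z (with a ≠ 0) is a zero-divisor iff gcd(a, 21) > 1 (because a is a unit precisely when gcd(a, n) = 1, and in Z/nZ every nonzero, non-unit element is a zero-divisor). Scan a = 1, ..., 20 and keep those with gcd(a, 21) > 1:
  gcd(3, 21) = 3, gcd(6, 21) = 3, gcd(7, 21) = 7, gcd(9, 21) = 3, gcd(12, 21) = 3, gcd(14, 21) = 7, gcd(15, 21) = 3, gcd(18, 21) = 3.
All other a ∈ {1, ..., 20} have gcd(a, 21) = 1 and are units. So the nonzero zero-divisors are exactly the 8 values of a appearing in this scan.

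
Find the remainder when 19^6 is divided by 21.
1

Use repeated squaring. Binary(6) = 110. Walk through the bits of the exponent 6 left-to-right: at each bit after the leading one, square the running value, then multiply by 19 if the bit is 1 (always reducing mod 21):
  bit 1 = 1 (leading): start with 19.
  bit 2 = 1: square 19^2 = 361 ≡ 4; bit is 1, so multiply 4·19 = 76 ≡ 13 (mod 21).
  bit 3 = 0: square 13^2 = 169 ≡ 1 (mod 21).
Final value: 19^6 ≡ 1 (mod 21).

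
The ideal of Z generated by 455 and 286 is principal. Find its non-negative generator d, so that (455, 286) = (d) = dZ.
(455, 286) = (13); d = 13

In the PID Z, (a, b) is generated by gcd(a, b). Compute gcd(455, 286) with the extended Euclidean algorithm, tracking rows (r, s, t) with s·455 + t·286 = r:
  row A: (455, 1, 0)   [1·455 + 0·286 = 455]
  row B: (286, 0, 1)   [0·455 + 1·286 = 286]
  455 = 1·286 + 169   → row C = row A − 1·row B = (169, 1, −1)   [check: 1·455 − 1·286 = 169]
  286 = 1·169 + 117   → row D = row B − 1·row C = (117, −1, 2)   [check: −1·455 + 2·286 = 117]
  169 = 1·117 + 52   → row E = row C − 1·row D = (52, 2, −3)   [check: 2·455 − 3·286 = 52]
  117 = 2·52 + 13   → row F = row D − 2·row E = (13, −5, 8)   [check: −5·455 + 8·286 = 13]
  52 = 4·13 + 0   → remainder 0, stop. gcd = 13 (last nonzero row F).
So gcd(455, 286) = 13, with Bézout identity −5·455 + 8·286 = 13. Containment (⊇): the Bézout identity exhibits 13 as an element of (455, 286), giving (13) ⊆ (455, 286). Containment (⊆): since 13 | 455 and 13 | 286 (455 = 13·35, 286 = 13·22), every Z-linear combination of 455 and 286 is divisible by 13, so (455, 286) ⊆ (13). Therefore (455, 286) = (13), d = 13.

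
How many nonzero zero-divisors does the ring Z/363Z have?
In Z/363Z each nonzero element is either a unit (gcd with 363 is 1) or a zero-divisor (gcd > 1). The number of units is φ(363): factorise 363 = 3 · 11^2, so φ(363) = (3 − 1) · (11^2 − 11^1) = 2 · 110 = 220. The nonzero elements number 363 − 1 = 362. Hence the nonzero zero-divisors number 362 − 220 = 142.

Final answer: Z/363Z has 142 nonzero zero-divisors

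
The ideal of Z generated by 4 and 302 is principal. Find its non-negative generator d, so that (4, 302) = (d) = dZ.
In the PID Z, (a, b) is generated by gcd(a, b). Compute gcd(302, 4) with the extended Euclidean algorithm, tracking rows (r, s, t) with s·302 + t·4 = r:
  row A: (302, 1, 0)   [1·302 + 0·4 = 302]
  row B: (4, 0, 1)   [0·302 + 1·4 = 4]
  302 = 75·4 + 2   → row C = row A − 75·row B = (2, 1, −75)   [check: 1·302 − 75·4 = 2]
  4 = 2·2 + 0   → remainder 0, stop. gcd = 2 (last nonzero row C).
So gcd(4, 302) = 2, with Bézout identity 1·302 − 75·4 = 2. Containment (⊇): the Bézout identity exhibits 2 as an element of (4, 302), giving (2) ⊆ (4, 302). Containment (⊆): since 2 | 4 and 2 | 302 (4 = 2·2, 302 = 2·151), every Z-linear combination of 4 and 302 is divisible by 2, so (4, 302) ⊆ (2). Therefore (4, 302) = (2), d = 2.

Final answer: (4, 302) = (2); d = 2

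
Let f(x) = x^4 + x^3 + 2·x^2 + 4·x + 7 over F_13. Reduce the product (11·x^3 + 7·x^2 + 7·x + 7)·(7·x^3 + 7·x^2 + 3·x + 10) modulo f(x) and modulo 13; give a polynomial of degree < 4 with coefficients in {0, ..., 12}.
Multiply as integer polynomials: a · b = 77·x^6 + 126·x^5 + 131·x^4 + 229·x^3 + 140·x^2 + 91·x + 70. Reducing coefficients mod 13: a · b ≡ 12·x^6 + 9·x^5 + x^4 + 8·x^3 + 10·x^2 + 5. Now divide by f(x) = x^4 + x^3 + 2·x^2 + 4·x + 7 in F_13[x], eliminating the leading term at each step:
  leading term 12·x^6: subtract (12·x^2)·f(x) = 12·x^6 + 12·x^5 + 11·x^4 + 9·x^3 + 6·x^2, leaving 10·x^5 + 3·x^4 + 12·x^3 + 4·x^2 + 5 (coefficients mod 13)
  leading term 10·x^5: subtract (10·x)·f(x) = 10·x^5 + 10·x^4 + 7·x^3 + x^2 + 5·x, leaving 6·x^4 + 5·x^3 + 3·x^2 + 8·x + 5 (coefficients mod 13)
  leading term 6·x^4: subtract (6)·f(x) = 6·x^4 + 6·x^3 + 12·x^2 + 11·x + 3, leaving 12·x^3 + 4·x^2 + 10·x + 2 (coefficients mod 13)
The degree is now < 4, so this is the remainder. Hence a · b ≡ 12·x^3 + 4·x^2 + 10·x + 2 in F_13[x]/(f).

Final answer: a · b ≡ 12·x^3 + 4·x^2 + 10·x + 2 (mod f(x))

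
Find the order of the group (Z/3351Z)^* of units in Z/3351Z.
(Z/3351Z)^* consists of the classes a with gcd(a, 3351) = 1, so its order is φ(3351). φ is multiplicative, with φ(p^e) = p^e − p^(e−1). Factorise 3351 = 3 · 1117. Then
  φ(3351) = (3 − 1) · (1117 − 1) = 2 · 1116 = 2232.
Thus |(Z/3351Z)^*| = 2232.

Final answer: |(Z/3351Z)^*| = 2232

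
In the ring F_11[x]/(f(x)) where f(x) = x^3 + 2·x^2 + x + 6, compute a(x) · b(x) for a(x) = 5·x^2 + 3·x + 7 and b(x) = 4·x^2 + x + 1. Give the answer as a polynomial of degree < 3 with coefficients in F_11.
Multiply as integer polynomials: a · b = 20·x^4 + 17·x^3 + 36·x^2 + 10·x + 7. Reducing coefficients mod 11: a · b ≡ 9·x^4 + 6·x^3 + 3·x^2 + 10·x + 7. Now divide by f(x) = x^3 + 2·x^2 + x + 6 in F_11[x], eliminating the leading term at each step:
  leading term 9·x^4: subtract (9·x)·f(x) = 9·x^4 + 7·x^3 + 9·x^2 + 10·x, leaving 10·x^3 + 5·x^2 + 7 (coefficients mod 11)
  leading term 10·x^3: subtract (10)·f(x) = 10·x^3 + 9·x^2 + 10·x + 5, leaving 7·x^2 + x + 2 (coefficients mod 11)
The degree is now < 3, so this is the remainder. Hence a · b ≡ 7·x^2 + x + 2 in F_11[x]/(f).

Final answer: a · b ≡ 7·x^2 + x + 2 (mod f(x))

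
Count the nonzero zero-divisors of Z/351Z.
Z/351Z has 134 nonzero zero-divisors

In Z/351Z each nonzero element is either a unit (gcd with 351 is 1) or a zero-divisor (gcd > 1). The number of units is φ(351): factorise 351 = 3^3 · 13, so φ(351) = (3^3 − 3^2) · (13 − 1) = 18 · 12 = 216. The nonzero elements number 351 − 1 = 350. Hence the nonzero zero-divisors number 350 − 216 = 134.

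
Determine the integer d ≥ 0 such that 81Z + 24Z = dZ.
(81, 24) = (3); d = 3

In the PID Z, (a, b) is generated by gcd(a, b). Compute gcd(81, 24) with the extended Euclidean algorithm, tracking rows (r, s, t) with s·81 + t·24 = r:
  row A: (81, 1, 0)   [1·81 + 0·24 = 81]
  row B: (24, 0, 1)   [0·81 + 1·24 = 24]
  81 = 3·24 + 9   → row C = row A − 3·row B = (9, 1, −3)   [check: 1·81 − 3·24 = 9]
  24 = 2·9 + 6   → row D = row B − 2·row C = (6, −2, 7)   [check: −2·81 + 7·24 = 6]
  9 = 1·6 + 3   → row E = row C − 1·row D = (3, 3, −10)   [check: 3·81 − 10·24 = 3]
  6 = 2·3 + 0   → remainder 0, stop. gcd = 3 (last nonzero row E).
So gcd(81, 24) = 3, with Bézout identity 3·81 − 10·24 = 3. Containment (⊇): the Bézout identity exhibits 3 as an element of (81, 24), giving (3) ⊆ (81, 24). Containment (⊆): since 3 | 81 and 3 | 24 (81 = 3·27, 24 = 3·8), every Z-linear combination of 81 and 24 is divisible by 3, so (81, 24) ⊆ (3). Therefore (81, 24) = (3), d = 3.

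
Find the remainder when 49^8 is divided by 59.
15

Use repeated squaring. Binary(8) = 1000. Walk through the bits of the exponent 8 left-to-right: at each bit after the leading one, square the running value, then multiply by 49 if the bit is 1 (always reducing mod 59):
  bit 1 = 1 (leading): start with 49.
  bit 2 = 0: square 49^2 = 2401 ≡ 41 (mod 59).
  bit 3 = 0: square 41^2 = 1681 ≡ 29 (mod 59).
  bit 4 = 0: square 29^2 = 841 ≡ 15 (mod 59).
Final value: 49^8 ≡ 15 (mod 59).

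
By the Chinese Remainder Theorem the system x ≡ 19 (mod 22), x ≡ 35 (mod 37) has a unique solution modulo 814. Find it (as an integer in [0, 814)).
The moduli 22, 37 are pairwise coprime, so by the CRT there is a unique solution mod 22·37 = 814.
Solve by successive substitution. Start with x ≡ 19 (mod 22).
  Combine with x ≡ 35 (mod 37): write x = 19 + 22·t and require 19 + 22·t ≡ 35 (mod 37), i.e. 22·t ≡ 35 − 19 ≡ 16 (mod 37). Since 22^(−1) ≡ 32 (mod 37), t ≡ 32·16 ≡ 31 (mod 37). So x ≡ 19 + 22·31 = 701 (mod 814).
Unique solution in [0, 814): x = 701.

Final answer: x ≡ 701 (mod 814); the representative in [0, 814) is 701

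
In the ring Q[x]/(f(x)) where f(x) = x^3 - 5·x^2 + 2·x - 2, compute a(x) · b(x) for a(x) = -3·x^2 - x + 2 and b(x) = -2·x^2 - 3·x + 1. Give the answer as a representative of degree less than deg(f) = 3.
First multiply in Q[x] without reducing: a · b = 6·x^4 + 11·x^3 - 4·x^2 - 7·x + 2. Now divide by f(x) = x^3 - 5·x^2 + 2·x - 2, eliminating the leading term at each step:
  leading term 6·x^4: subtract (6·x)·f(x) = 6·x^4 - 30·x^3 + 12·x^2 - 12·x, leaving 41·x^3 - 16·x^2 + 5·x + 2
  leading term 41·x^3: subtract (41)·f(x) = 41·x^3 - 205·x^2 + 82·x - 82, leaving 189·x^2 - 77·x + 84
The degree is now < 3, so this is the remainder. Hence a · b ≡ 189·x^2 - 77·x + 84 in Q[x]/(f).

Final answer: a · b ≡ 189·x^2 - 77·x + 84 (mod f(x))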